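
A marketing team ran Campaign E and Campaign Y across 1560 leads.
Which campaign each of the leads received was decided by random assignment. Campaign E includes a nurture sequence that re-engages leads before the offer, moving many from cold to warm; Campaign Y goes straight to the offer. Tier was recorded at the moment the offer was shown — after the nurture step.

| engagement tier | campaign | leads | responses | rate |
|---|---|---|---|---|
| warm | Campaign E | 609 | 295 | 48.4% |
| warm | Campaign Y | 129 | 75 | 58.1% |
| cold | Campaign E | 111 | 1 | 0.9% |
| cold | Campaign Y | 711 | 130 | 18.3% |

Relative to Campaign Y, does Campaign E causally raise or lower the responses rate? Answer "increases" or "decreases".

Stratifying would compare campaigns among leads the campaigns themselves sorted into engagement tier groups — a form of selection on an intermediate. The unconditioned pooled rates give the total causal effect.
Pooled: Campaign E 41.1% vs Campaign Y 24.4%; Campaign E is higher overall.

increases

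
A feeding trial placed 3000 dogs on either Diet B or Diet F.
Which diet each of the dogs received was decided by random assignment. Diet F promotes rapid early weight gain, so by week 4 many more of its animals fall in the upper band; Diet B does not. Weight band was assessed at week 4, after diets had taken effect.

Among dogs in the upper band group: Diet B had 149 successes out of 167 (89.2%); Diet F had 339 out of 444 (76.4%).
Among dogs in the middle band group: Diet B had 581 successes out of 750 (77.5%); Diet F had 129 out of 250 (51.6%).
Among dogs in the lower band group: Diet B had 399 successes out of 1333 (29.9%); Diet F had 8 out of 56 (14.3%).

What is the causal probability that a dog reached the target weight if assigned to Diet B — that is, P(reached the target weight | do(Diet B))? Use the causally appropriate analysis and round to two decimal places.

0.50

The stratified and pooled comparisons disagree (Diet B wins within each week-4 weight band; Diet F wins overall), so the answer turns on the causal role of week-4 weight band.
Week-4 weight band is recorded after the diet and is itself shifted by it — it sits on the causal path from diet to outcome. Conditioning on a mediator would strip out part of the effect we want; the pooled comparison gives the total causal effect.
So P(outcome | do(Diet B)) is just the pooled rate for Diet B: 1129/2250 = 0.502.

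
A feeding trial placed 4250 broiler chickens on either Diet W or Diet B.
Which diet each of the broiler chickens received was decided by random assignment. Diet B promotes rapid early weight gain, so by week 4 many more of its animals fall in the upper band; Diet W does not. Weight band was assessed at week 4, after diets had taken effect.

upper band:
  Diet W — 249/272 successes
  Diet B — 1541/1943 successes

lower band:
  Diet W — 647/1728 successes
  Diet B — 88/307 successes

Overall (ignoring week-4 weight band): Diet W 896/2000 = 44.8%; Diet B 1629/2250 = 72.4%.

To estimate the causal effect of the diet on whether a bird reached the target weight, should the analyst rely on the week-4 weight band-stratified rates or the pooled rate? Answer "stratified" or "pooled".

pooled

The stratified and pooled comparisons disagree (Diet W wins within each week-4 weight band; Diet B wins overall), so the answer turns on the causal role of week-4 weight band.
Stratifying would compare diets among broiler chickens the diets themselves sorted into week-4 weight band groups — a form of selection on an intermediate. The unconditioned pooled rates give the total causal effect.
Pooled: Diet W 44.8% vs Diet B 72.4%; Diet B is higher overall.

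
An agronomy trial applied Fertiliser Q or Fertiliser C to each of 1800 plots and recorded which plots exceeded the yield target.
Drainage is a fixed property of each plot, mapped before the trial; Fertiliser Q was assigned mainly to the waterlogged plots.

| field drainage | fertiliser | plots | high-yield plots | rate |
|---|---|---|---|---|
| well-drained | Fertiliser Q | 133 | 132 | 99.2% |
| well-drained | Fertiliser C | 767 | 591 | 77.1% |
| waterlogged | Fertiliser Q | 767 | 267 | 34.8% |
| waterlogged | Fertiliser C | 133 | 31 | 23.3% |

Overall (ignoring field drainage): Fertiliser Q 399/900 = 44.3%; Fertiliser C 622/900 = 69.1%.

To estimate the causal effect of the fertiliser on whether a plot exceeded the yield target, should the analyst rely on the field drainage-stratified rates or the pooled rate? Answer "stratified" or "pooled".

stratified

Fertiliser Q is higher inside every field drainage stratum but Fertiliser C is higher in aggregate. Whether to stratify depends on how field drainage relates to the fertiliser.
Field drainage satisfies the back-door criterion: it is not a descendant of the fertiliser, and it blocks the spurious path from fertiliser to outcome. Adjusting for it (i.e., using the within-field drainage rates) gives the causal effect.
Within each level — well-drained: 99.2% vs 77.1%; waterlogged: 34.8% vs 23.3% — Fertiliser Q is higher every time.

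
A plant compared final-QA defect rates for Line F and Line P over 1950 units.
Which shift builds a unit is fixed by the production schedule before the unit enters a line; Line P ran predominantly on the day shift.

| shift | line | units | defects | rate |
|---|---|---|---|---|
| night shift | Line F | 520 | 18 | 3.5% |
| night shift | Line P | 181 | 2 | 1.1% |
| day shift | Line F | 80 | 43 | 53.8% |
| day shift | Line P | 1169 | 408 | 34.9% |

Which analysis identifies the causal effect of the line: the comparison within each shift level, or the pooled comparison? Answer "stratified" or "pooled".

stratified

Within every shift level Line P has the lower rate, yet pooled Line F does — Simpson's reversal.
Shift differs across lines for reasons unrelated to any effect of the line itself, and it separately predicts the outcome — a classic confounder. We must compare within shift levels.
Within each level — night shift: 3.5% vs 1.1%; day shift: 53.8% vs 34.9% — Line P is lower every time.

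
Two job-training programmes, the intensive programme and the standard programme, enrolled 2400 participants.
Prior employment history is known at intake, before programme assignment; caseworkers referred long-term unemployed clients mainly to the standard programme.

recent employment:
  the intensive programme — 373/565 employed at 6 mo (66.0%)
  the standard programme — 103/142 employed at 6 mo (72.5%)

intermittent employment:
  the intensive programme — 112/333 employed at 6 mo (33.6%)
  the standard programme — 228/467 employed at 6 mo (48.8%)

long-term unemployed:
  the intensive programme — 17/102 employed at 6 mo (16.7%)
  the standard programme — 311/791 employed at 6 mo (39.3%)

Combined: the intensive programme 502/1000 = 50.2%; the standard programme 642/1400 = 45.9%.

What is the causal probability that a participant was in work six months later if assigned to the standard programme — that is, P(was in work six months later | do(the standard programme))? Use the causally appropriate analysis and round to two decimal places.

0.52

Within every prior employment history level the standard programme has the higher rate, yet pooled the intensive programme does — Simpson's reversal.
Prior employment history differs across programmes for reasons unrelated to any effect of the programme itself, and it separately predicts the outcome — a classic confounder. We must compare within prior employment history levels.
Standardising the standard programme to the population prior employment history mix: 0.295·103/142 + 0.333·228/467 + 0.372·311/791 = 0.523.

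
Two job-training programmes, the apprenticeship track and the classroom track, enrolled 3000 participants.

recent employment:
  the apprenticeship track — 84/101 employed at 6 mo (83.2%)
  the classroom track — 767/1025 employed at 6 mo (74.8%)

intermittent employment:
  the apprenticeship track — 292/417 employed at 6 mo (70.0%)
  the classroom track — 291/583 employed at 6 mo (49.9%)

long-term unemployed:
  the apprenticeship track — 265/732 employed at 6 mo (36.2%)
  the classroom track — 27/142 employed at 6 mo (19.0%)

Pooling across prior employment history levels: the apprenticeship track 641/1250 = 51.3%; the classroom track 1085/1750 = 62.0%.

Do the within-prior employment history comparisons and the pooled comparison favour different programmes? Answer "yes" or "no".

Within each prior employment history level (recent employment 83.2% vs 74.8%; intermittent employment 70.0% vs 49.9%; long-term unemployed 36.2% vs 19.0%), the apprenticeship track has the higher rate every time. Pooled: 51.3% vs 62.0% — the classroom track has the higher rate overall. The two comparisons disagree.

yes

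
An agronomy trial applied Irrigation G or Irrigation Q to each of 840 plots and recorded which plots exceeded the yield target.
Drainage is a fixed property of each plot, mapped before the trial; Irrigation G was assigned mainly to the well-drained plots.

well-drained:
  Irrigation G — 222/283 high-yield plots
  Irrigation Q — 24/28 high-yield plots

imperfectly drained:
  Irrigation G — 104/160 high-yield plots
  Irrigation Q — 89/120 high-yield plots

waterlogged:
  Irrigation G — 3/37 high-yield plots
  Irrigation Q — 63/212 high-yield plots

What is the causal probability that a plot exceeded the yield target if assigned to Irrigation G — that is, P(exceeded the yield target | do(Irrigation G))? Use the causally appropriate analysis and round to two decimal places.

Nothing the irrigation does changes field drainage; the imbalance is an allocation artefact. With field drainage also predicting the outcome, the pooled figure is confounded, and the within-stratum comparison is the causal one.
Standardising Irrigation G to the population field drainage mix: 0.370·222/283 + 0.333·104/160 + 0.296·3/37 = 0.531.

0.53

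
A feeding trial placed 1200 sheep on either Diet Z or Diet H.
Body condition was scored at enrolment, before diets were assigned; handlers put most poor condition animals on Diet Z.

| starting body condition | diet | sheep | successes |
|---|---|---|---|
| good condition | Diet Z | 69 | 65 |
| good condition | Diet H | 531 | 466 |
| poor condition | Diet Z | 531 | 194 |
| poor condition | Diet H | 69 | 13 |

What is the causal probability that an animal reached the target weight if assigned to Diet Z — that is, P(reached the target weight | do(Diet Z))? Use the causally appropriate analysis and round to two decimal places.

0.65

Nothing the diet does changes starting body condition; the imbalance is an allocation artefact. With starting body condition also predicting the outcome, the pooled figure is confounded, and the within-stratum comparison is the causal one.
Standardising Diet Z to the population starting body condition mix: 0.500·65/69 + 0.500·194/531 = 0.654.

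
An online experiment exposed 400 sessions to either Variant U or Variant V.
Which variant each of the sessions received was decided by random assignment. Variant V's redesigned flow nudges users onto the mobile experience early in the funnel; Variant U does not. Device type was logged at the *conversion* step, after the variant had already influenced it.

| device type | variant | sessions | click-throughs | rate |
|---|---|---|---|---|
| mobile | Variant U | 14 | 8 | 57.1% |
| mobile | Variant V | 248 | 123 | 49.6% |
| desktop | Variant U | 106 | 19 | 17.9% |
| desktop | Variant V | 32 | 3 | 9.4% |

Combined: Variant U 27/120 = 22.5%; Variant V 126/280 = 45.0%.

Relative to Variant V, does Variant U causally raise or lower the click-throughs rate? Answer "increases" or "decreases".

decreases

Within every device type level Variant U has the higher rate, yet pooled Variant V does — Simpson's reversal.
Because the variant influences device type, device type is a post-treatment mediator, not a confounder. Stratifying on it would bias the estimate; the causal effect is the crude pooled difference.
Pooled: Variant U 22.5% vs Variant V 45.0%; Variant V is higher overall.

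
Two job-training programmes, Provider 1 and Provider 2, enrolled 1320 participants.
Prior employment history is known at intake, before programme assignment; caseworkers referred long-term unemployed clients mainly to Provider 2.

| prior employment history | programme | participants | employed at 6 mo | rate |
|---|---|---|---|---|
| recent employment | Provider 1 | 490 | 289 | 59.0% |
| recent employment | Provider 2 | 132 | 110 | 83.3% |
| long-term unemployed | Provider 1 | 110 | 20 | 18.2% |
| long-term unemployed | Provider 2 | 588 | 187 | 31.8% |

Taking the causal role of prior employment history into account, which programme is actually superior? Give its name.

Provider 2

The stratified and pooled comparisons disagree (Provider 2 wins within each prior employment history; Provider 1 wins overall), so the answer turns on the causal role of prior employment history.
Here prior employment history is a common cause — it drives both which programme a case falls under and the outcome. The crude comparison mixes populations; the stratum-specific rates are the causally relevant ones.
Within each level — recent employment: 59.0% vs 83.3%; long-term unemployed: 18.2% vs 31.8% — Provider 2 is higher every time.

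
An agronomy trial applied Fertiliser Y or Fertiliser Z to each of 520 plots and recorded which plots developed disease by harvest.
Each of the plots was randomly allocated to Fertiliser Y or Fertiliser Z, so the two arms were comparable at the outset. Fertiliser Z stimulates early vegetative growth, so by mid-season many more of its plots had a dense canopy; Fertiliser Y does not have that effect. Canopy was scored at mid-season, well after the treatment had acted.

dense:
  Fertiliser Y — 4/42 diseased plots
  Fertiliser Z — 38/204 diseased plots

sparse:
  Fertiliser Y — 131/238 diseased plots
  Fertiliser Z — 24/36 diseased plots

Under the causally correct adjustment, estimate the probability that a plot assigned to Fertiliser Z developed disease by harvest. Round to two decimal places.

Fertiliser Y is lower inside every mid-season canopy stratum but Fertiliser Z is lower in aggregate. Whether to stratify depends on how mid-season canopy relates to the fertiliser.
Mid-season canopy lies on the pathway fertiliser → mid-season canopy → outcome, so adjusting for it blocks the indirect effect. For the total causal effect of fertiliser, use the unadjusted pooled rates.
So P(outcome | do(Fertiliser Z)) is just the pooled rate for Fertiliser Z: 62/240 = 0.258.

0.26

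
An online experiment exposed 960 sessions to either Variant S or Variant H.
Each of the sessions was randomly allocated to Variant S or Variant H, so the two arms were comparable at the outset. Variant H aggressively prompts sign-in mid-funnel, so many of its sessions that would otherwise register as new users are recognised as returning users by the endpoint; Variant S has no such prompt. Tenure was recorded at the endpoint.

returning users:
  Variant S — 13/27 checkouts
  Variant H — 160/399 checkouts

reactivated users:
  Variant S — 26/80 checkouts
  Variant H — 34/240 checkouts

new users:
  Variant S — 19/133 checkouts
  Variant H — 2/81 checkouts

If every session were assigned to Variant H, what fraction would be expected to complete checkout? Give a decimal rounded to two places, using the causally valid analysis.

The stratified and pooled comparisons disagree (Variant S wins within each user tenure; Variant H wins overall), so the answer turns on the causal role of user tenure.
User tenure is downstream of the variant. One should not condition on a consequence of treatment, so the overall rates are the right comparison.
So P(outcome | do(Variant H)) is just the pooled rate for Variant H: 196/720 = 0.272.

0.27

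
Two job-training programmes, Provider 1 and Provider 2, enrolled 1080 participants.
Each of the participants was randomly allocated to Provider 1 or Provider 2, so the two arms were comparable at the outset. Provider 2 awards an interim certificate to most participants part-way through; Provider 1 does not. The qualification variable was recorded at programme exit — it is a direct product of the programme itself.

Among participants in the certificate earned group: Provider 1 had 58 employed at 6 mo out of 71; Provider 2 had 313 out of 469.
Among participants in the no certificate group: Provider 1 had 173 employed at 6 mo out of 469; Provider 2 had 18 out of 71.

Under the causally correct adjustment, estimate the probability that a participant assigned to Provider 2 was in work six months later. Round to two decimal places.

0.61

The distribution of qualification attained during the programme is itself part of what the programme does — it is an intermediate outcome. Holding it fixed would remove that part of the effect; the total effect is the pooled difference.
So P(outcome | do(Provider 2)) is just the pooled rate for Provider 2: 331/540 = 0.613.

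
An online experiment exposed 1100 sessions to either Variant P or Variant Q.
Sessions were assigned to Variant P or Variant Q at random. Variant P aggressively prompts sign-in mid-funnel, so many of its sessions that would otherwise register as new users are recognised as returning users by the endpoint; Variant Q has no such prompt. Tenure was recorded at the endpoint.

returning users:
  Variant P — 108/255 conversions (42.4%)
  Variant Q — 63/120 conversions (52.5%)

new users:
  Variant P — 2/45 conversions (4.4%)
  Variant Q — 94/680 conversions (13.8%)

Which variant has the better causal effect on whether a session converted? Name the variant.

The user tenure-specific comparison favours Variant Q throughout, but the pooled figures favour Variant P. The question is whether to condition on user tenure.
User tenure is downstream of the variant. One should not condition on a consequence of treatment, so the overall rates are the right comparison.
Pooled: Variant P 36.7% vs Variant Q 19.6%; Variant P is higher overall.

Variant P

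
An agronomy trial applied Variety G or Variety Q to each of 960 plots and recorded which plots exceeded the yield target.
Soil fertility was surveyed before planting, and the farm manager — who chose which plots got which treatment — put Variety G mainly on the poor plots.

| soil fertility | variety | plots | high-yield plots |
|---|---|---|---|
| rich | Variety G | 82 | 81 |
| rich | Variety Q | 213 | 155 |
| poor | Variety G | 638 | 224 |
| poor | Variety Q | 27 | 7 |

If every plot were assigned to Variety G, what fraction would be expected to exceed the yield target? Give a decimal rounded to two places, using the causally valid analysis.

Within every soil fertility level Variety G has the higher rate, yet pooled Variety Q does — Simpson's reversal.
Soil fertility is set before the variety has any effect — it is not caused by the variety — and it independently drives the outcome. That makes it a confounder, so the causal comparison is within soil fertility levels.
Standardising Variety G to the population soil fertility mix: 0.307·81/82 + 0.693·224/638 = 0.547.

0.55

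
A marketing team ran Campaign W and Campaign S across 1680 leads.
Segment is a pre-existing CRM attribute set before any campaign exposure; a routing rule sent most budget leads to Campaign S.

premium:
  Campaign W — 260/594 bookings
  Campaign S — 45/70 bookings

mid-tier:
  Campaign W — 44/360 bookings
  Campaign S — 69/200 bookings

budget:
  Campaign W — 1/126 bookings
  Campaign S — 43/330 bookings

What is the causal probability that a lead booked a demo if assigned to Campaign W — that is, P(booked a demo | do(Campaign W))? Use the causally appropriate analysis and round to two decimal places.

Customer segment differs across campaigns for reasons unrelated to any effect of the campaign itself, and it separately predicts the outcome — a classic confounder. We must compare within customer segment levels.
Standardising Campaign W to the population customer segment mix: 0.395·260/594 + 0.333·44/360 + 0.271·1/126 = 0.216.

0.22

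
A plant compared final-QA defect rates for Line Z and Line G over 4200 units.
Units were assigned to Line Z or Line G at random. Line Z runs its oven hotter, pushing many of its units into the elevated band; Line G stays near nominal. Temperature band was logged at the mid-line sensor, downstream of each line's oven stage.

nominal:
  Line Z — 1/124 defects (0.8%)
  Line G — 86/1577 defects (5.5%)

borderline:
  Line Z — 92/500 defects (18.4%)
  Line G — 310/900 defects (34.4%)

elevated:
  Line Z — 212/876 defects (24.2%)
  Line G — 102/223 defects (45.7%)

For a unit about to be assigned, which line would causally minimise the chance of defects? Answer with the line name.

The stratified and pooled comparisons disagree (Line Z wins within each in-process temperature band; Line G wins overall), so the answer turns on the causal role of in-process temperature band.
In-process temperature band here is a post-treatment variable shaped by the line; conditioning on it would introduce bias rather than remove it. The overall comparison is the causal one.
Pooled: Line Z 20.3% vs Line G 18.4%; Line G is lower overall.

Line G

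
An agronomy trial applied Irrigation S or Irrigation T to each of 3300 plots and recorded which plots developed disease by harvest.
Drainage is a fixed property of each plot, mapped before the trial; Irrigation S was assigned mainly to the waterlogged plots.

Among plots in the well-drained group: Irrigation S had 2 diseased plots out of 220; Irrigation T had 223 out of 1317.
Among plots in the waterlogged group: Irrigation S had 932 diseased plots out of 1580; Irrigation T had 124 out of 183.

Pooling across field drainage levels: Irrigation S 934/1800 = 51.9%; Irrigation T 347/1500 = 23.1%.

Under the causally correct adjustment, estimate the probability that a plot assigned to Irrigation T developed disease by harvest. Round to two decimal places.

Field drainage differs across irrigations for reasons unrelated to any effect of the irrigation itself, and it separately predicts the outcome — a classic confounder. We must compare within field drainage levels.
Standardising Irrigation T to the population field drainage mix: 0.466·223/1317 + 0.534·124/183 = 0.441.

0.44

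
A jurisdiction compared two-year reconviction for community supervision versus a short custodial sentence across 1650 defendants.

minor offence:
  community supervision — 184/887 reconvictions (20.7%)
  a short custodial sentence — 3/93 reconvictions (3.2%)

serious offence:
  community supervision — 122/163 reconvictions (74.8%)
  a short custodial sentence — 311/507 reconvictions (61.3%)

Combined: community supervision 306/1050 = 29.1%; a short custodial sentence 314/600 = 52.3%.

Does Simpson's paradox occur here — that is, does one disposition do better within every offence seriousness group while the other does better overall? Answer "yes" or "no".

yes

Within each offence seriousness level (minor offence 20.7% vs 3.2%; serious offence 74.8% vs 61.3%), a short custodial sentence has the lower rate every time. Pooled: 29.1% vs 52.3% — community supervision has the lower rate overall. The two comparisons disagree.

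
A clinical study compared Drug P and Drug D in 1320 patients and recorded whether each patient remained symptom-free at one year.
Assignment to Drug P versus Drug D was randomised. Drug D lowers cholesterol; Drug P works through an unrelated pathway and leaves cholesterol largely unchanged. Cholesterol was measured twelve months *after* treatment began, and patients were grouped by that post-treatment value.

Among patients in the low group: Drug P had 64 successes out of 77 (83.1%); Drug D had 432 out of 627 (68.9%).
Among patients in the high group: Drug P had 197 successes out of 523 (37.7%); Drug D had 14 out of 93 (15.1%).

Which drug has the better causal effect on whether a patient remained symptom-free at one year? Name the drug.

Drug P is higher inside every cholesterol stratum but Drug D is higher in aggregate. Whether to stratify depends on how cholesterol relates to the drug.
Cholesterol is recorded after the drug and is itself shifted by it — it sits on the causal path from drug to outcome. Conditioning on a mediator would strip out part of the effect we want; the pooled comparison gives the total causal effect.
Pooled: Drug P 43.5% vs Drug D 61.9%; Drug D is higher overall.

Drug D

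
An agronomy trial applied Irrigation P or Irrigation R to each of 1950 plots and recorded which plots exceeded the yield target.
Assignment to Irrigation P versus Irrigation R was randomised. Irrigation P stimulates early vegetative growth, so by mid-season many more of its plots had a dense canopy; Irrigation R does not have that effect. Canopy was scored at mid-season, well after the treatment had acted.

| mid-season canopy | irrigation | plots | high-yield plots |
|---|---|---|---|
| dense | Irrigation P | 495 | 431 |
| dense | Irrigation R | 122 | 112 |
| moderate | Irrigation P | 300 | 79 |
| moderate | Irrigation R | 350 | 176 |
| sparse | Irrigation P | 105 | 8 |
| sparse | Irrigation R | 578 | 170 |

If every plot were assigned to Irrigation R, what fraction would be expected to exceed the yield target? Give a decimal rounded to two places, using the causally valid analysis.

Mid-season canopy is recorded after the irrigation and is itself shifted by it — it sits on the causal path from irrigation to outcome. Conditioning on a mediator would strip out part of the effect we want; the pooled comparison gives the total causal effect.
So P(outcome | do(Irrigation R)) is just the pooled rate for Irrigation R: 458/1050 = 0.436.

0.44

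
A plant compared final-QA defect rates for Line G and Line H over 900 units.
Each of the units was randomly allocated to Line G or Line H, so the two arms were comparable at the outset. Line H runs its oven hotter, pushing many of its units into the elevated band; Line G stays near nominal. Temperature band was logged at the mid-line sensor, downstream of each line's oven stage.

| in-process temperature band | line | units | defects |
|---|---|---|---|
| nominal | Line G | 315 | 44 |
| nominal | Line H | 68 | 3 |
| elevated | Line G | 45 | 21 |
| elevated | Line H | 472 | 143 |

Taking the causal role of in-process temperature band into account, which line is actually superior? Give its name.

Line G

The distribution of in-process temperature band is itself part of what the line does — it is an intermediate outcome. Holding it fixed would remove that part of the effect; the total effect is the pooled difference.
Pooled: Line G 18.1% vs Line H 27.0%; Line G is lower overall.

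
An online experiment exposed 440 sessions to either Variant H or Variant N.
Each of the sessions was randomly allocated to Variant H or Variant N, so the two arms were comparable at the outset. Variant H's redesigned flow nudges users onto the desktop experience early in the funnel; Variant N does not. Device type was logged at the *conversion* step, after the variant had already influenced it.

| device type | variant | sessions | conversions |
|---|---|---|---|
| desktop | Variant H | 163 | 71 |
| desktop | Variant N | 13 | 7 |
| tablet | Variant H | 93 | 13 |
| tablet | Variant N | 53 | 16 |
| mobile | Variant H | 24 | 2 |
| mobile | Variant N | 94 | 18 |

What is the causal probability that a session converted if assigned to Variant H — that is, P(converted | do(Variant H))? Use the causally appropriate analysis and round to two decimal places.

Stratifying would compare variants among sessions the variants themselves sorted into device type groups — a form of selection on an intermediate. The unconditioned pooled rates give the total causal effect.
So P(outcome | do(Variant H)) is just the pooled rate for Variant H: 86/280 = 0.307.

0.31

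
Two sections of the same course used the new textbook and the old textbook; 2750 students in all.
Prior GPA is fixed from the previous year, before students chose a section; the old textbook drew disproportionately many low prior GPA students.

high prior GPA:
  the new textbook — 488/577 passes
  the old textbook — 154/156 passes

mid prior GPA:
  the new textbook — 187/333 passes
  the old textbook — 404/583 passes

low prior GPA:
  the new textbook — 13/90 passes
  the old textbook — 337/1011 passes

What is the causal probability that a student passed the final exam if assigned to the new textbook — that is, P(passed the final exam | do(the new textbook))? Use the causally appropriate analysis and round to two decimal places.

Since prior GPA band is a pre-existing factor (not a product of the teaching method) and it affects the outcome on its own, it is a confounder. The stratified rates, not the pooled rate, identify the causal effect.
Standardising the new textbook to the population prior GPA band mix: 0.267·488/577 + 0.333·187/333 + 0.400·13/90 = 0.470.

0.47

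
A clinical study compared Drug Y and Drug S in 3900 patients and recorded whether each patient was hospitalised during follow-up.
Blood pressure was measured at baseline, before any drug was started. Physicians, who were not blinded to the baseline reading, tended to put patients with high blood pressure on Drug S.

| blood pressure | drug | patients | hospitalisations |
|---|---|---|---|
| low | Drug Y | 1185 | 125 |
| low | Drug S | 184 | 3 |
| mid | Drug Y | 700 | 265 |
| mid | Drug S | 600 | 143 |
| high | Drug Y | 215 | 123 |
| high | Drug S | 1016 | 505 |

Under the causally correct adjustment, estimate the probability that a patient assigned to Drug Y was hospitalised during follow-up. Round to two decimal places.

0.34

Drug S is lower inside every blood pressure stratum but Drug Y is lower in aggregate. Whether to stratify depends on how blood pressure relates to the drug.
Here blood pressure is a common cause — it drives both which drug a case falls under and the outcome. The crude comparison mixes populations; the stratum-specific rates are the causally relevant ones.
Standardising Drug Y to the population blood pressure mix: 0.351·125/1185 + 0.333·265/700 + 0.316·123/215 = 0.344.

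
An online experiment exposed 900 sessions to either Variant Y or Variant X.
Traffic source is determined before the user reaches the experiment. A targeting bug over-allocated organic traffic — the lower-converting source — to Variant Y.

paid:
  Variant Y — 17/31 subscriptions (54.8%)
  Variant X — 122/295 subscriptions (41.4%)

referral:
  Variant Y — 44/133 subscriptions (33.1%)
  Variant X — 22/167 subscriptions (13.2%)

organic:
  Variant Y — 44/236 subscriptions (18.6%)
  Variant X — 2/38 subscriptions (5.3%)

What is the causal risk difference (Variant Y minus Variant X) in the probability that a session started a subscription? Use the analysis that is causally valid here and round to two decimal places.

The imbalance in traffic source arose from how sessions were allocated, not from anything the variant did; and traffic source independently affects the outcome. The pooled gap is confounded — condition on traffic source.
Adjusting over the population distribution of traffic source: 0.362·(0.548−0.414) + 0.333·(0.331−0.132) + 0.304·(0.186−0.053) = +0.156.

+0.16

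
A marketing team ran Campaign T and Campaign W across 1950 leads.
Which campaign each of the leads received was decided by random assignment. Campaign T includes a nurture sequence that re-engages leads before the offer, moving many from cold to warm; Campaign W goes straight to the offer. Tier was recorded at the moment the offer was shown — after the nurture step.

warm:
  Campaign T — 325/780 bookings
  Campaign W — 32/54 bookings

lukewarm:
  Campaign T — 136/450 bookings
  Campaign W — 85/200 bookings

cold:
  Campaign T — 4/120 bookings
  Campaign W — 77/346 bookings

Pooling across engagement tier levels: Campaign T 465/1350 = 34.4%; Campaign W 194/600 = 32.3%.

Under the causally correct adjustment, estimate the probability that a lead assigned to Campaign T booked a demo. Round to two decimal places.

0.34

Within every engagement tier level Campaign W has the higher rate, yet pooled Campaign T does — Simpson's reversal.
Engagement tier is downstream of the campaign. One should not condition on a consequence of treatment, so the overall rates are the right comparison.
So P(outcome | do(Campaign T)) is just the pooled rate for Campaign T: 465/1350 = 0.344.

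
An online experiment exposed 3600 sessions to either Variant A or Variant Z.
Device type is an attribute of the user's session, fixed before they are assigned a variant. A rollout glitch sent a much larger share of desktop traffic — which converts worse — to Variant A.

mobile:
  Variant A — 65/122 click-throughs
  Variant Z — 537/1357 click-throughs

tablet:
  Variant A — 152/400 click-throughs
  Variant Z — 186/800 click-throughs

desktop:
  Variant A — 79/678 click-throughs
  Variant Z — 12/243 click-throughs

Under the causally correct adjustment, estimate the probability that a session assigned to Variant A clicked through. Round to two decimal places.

0.38

Within every device type level Variant A has the higher rate, yet pooled Variant Z does — Simpson's reversal.
The imbalance in device type arose from how sessions were allocated, not from anything the variant did; and device type independently affects the outcome. The pooled gap is confounded — condition on device type.
Standardising Variant A to the population device type mix: 0.411·65/122 + 0.333·152/400 + 0.256·79/678 = 0.375.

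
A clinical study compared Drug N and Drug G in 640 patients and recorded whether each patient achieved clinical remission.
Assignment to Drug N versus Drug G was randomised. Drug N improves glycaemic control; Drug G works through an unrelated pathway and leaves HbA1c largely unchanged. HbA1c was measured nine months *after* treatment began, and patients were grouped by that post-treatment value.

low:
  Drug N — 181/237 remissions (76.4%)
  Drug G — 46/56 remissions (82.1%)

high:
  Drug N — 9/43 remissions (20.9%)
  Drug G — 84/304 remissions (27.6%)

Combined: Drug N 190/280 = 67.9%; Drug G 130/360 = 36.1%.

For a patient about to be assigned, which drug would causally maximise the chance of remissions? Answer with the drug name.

Drug N

Drug G is higher inside every HbA1c stratum but Drug N is higher in aggregate. Whether to stratify depends on how HbA1c relates to the drug.
The distribution of HbA1c is itself part of what the drug does — it is an intermediate outcome. Holding it fixed would remove that part of the effect; the total effect is the pooled difference.
Pooled: Drug N 67.9% vs Drug G 36.1%; Drug N is higher overall.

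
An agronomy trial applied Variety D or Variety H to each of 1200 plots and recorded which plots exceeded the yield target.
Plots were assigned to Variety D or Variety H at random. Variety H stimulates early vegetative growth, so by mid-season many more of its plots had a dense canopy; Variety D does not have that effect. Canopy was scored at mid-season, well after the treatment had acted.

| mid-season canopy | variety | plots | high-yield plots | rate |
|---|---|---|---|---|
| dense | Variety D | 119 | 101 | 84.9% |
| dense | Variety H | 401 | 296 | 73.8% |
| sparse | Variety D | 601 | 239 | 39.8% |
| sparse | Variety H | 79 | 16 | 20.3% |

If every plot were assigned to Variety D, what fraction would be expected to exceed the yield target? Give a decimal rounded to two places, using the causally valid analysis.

Mid-season canopy lies on the pathway variety → mid-season canopy → outcome, so adjusting for it blocks the indirect effect. For the total causal effect of variety, use the unadjusted pooled rates.
So P(outcome | do(Variety D)) is just the pooled rate for Variety D: 340/720 = 0.472.

0.47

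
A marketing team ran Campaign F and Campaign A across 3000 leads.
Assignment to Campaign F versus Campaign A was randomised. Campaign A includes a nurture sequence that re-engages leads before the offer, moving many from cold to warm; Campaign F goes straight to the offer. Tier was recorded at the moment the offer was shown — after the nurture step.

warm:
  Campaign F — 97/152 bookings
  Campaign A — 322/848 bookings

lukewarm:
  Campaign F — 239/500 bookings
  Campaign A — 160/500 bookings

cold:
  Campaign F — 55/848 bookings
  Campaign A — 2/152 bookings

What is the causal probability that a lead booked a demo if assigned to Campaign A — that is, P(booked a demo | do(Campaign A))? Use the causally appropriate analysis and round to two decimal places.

0.32

The stratified and pooled comparisons disagree (Campaign F wins within each engagement tier; Campaign A wins overall), so the answer turns on the causal role of engagement tier.
Stratifying would compare campaigns among leads the campaigns themselves sorted into engagement tier groups — a form of selection on an intermediate. The unconditioned pooled rates give the total causal effect.
So P(outcome | do(Campaign A)) is just the pooled rate for Campaign A: 484/1500 = 0.323.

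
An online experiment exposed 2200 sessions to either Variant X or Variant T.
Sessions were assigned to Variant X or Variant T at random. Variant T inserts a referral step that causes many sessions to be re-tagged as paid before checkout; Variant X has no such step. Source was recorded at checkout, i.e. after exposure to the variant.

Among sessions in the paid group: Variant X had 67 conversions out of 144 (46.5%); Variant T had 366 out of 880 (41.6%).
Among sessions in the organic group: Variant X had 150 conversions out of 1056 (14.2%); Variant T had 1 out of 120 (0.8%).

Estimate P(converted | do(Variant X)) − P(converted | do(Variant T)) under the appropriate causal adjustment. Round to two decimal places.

Stratifying would compare variants among sessions the variants themselves sorted into traffic source groups — a form of selection on an intermediate. The unconditioned pooled rates give the total causal effect.
The causal difference is the pooled difference: 0.181 − 0.367 = -0.186.

-0.19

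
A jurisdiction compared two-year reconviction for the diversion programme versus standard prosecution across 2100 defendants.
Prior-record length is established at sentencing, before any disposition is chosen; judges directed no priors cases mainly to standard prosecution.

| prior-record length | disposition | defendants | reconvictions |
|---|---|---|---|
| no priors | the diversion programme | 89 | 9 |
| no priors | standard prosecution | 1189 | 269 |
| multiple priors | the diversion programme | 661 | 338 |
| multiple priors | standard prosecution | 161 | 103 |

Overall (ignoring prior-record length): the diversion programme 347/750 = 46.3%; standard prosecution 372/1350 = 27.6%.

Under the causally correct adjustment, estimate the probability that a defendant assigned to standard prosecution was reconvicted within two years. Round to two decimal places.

0.39

The imbalance in prior-record length arose from how defendants were allocated, not from anything the disposition did; and prior-record length independently affects the outcome. The pooled gap is confounded — condition on prior-record length.
Standardising standard prosecution to the population prior-record length mix: 0.609·269/1189 + 0.391·103/161 = 0.388.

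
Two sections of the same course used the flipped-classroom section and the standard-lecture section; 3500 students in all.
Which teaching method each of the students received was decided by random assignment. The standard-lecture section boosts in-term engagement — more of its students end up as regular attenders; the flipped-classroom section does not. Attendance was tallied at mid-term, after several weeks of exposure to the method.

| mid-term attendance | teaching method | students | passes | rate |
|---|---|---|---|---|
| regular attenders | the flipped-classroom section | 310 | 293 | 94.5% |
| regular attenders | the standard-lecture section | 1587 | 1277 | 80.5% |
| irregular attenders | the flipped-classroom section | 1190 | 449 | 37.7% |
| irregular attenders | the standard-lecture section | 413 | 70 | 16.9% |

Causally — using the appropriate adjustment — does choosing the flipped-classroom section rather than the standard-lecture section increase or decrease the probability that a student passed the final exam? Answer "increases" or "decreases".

decreases

The distribution of mid-term attendance is itself part of what the teaching method does — it is an intermediate outcome. Holding it fixed would remove that part of the effect; the total effect is the pooled difference.
Pooled: the flipped-classroom section 49.5% vs the standard-lecture section 67.3%; the standard-lecture section is higher overall.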